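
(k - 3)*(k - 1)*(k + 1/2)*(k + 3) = k^4 - k^3/2 - 19*k^2/2 + 9*k/2 + 9/2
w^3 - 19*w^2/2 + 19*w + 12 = (w - 6)*(w - 4)*(w + 1/2)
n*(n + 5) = n^2 + 5*n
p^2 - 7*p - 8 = (p - 8)*(p + 1)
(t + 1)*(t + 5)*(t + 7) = t^3 + 13*t^2 + 47*t + 35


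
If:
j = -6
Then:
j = -6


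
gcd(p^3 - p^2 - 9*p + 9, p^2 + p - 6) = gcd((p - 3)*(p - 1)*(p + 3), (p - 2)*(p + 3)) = p + 3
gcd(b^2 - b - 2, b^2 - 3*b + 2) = b - 2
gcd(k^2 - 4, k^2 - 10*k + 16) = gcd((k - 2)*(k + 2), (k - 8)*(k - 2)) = k - 2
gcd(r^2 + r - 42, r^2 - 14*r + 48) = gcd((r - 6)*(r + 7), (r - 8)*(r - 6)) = r - 6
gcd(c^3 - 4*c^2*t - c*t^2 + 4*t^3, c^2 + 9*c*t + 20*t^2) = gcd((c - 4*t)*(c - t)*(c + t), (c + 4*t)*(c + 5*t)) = 1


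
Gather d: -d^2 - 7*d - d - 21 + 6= -d^2 - 8*d - 15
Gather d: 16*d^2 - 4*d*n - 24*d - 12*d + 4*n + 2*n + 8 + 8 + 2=16*d^2 + d*(-4*n - 36) + 6*n + 18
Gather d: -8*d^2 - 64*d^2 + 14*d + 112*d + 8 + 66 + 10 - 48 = -72*d^2 + 126*d + 36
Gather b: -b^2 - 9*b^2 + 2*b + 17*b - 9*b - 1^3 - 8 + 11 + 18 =-10*b^2 + 10*b + 20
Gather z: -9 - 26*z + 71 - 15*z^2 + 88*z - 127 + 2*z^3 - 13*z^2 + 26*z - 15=2*z^3 - 28*z^2 + 88*z - 80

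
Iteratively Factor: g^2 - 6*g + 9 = (g - 3)*(g - 3)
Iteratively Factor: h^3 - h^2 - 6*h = (h - 3)*(h^2 + 2*h) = (h - 3)*(h + 2)*(h)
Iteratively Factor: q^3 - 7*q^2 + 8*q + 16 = (q - 4)*(q^2 - 3*q - 4) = (q - 4)^2*(q + 1)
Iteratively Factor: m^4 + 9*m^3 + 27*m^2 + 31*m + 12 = (m + 4)*(m^3 + 5*m^2 + 7*m + 3) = (m + 1)*(m + 4)*(m^2 + 4*m + 3) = (m + 1)*(m + 3)*(m + 4)*(m + 1)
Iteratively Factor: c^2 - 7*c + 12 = (c - 3)*(c - 4)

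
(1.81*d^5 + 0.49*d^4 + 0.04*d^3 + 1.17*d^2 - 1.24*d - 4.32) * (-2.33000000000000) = -4.2173*d^5 - 1.1417*d^4 - 0.0932*d^3 - 2.7261*d^2 + 2.8892*d + 10.0656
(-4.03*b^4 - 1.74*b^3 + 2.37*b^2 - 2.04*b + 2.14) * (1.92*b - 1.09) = -7.7376*b^5 + 1.0519*b^4 + 6.447*b^3 - 6.5001*b^2 + 6.3324*b - 2.3326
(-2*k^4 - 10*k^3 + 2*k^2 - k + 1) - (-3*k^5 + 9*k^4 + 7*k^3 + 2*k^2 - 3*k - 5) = 3*k^5 - 11*k^4 - 17*k^3 + 2*k + 6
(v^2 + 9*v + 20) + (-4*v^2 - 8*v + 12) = -3*v^2 + v + 32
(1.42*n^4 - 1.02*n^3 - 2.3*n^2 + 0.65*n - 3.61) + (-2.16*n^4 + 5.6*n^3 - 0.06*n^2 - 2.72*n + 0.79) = -0.74*n^4 + 4.58*n^3 - 2.36*n^2 - 2.07*n - 2.82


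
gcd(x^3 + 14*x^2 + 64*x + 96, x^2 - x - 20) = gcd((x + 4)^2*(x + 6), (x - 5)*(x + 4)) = x + 4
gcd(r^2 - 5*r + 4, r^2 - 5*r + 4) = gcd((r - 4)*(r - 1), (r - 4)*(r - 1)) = r^2 - 5*r + 4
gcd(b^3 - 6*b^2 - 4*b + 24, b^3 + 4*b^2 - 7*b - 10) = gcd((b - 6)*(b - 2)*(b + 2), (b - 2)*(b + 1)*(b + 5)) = b - 2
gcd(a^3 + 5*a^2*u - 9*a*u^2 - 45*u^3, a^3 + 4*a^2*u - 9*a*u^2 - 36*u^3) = -a^2 + 9*u^2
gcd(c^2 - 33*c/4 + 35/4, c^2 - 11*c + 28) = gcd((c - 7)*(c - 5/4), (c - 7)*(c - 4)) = c - 7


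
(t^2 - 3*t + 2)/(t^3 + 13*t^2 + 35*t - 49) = (t - 2)/(t^2 + 14*t + 49)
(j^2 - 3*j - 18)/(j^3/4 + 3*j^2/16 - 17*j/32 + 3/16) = 32*(j^2 - 3*j - 18)/(8*j^3 + 6*j^2 - 17*j + 6)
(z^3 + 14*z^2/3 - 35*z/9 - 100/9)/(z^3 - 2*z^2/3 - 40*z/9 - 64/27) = 3*(3*z^2 + 10*z - 25)/(9*z^2 - 18*z - 16)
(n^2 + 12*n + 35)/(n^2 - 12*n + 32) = (n^2 + 12*n + 35)/(n^2 - 12*n + 32)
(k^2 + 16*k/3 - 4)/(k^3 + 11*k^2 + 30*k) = (k - 2/3)/(k*(k + 5))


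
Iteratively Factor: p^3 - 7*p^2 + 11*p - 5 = (p - 5)*(p^2 - 2*p + 1) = (p - 5)*(p - 1)*(p - 1)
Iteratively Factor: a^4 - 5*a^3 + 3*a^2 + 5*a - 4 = (a - 1)*(a^3 - 4*a^2 - a + 4) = (a - 1)*(a + 1)*(a^2 - 5*a + 4) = (a - 4)*(a - 1)*(a + 1)*(a - 1)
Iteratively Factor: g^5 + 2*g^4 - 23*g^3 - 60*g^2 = (g + 3)*(g^4 - g^3 - 20*g^2) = (g - 5)*(g + 3)*(g^3 + 4*g^2) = g*(g - 5)*(g + 3)*(g^2 + 4*g) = g^2*(g - 5)*(g + 3)*(g + 4)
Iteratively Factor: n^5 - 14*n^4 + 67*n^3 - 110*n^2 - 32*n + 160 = (n - 4)*(n^4 - 10*n^3 + 27*n^2 - 2*n - 40) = (n - 5)*(n - 4)*(n^3 - 5*n^2 + 2*n + 8) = (n - 5)*(n - 4)*(n - 2)*(n^2 - 3*n - 4) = (n - 5)*(n - 4)^2*(n - 2)*(n + 1)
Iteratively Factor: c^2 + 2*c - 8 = (c + 4)*(c - 2)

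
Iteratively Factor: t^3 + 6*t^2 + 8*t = (t + 2)*(t^2 + 4*t) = (t + 2)*(t + 4)*(t)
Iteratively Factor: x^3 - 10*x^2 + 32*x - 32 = (x - 4)*(x^2 - 6*x + 8) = (x - 4)*(x - 2)*(x - 4)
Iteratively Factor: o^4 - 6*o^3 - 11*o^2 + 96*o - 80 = (o - 1)*(o^3 - 5*o^2 - 16*o + 80) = (o - 1)*(o + 4)*(o^2 - 9*o + 20) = (o - 4)*(o - 1)*(o + 4)*(o - 5)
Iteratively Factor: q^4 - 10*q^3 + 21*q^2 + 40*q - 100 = (q - 5)*(q^3 - 5*q^2 - 4*q + 20) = (q - 5)*(q + 2)*(q^2 - 7*q + 10) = (q - 5)*(q - 2)*(q + 2)*(q - 5)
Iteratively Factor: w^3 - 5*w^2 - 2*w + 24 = (w - 3)*(w^2 - 2*w - 8) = (w - 4)*(w - 3)*(w + 2)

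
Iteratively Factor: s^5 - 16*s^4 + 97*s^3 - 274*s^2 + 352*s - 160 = (s - 1)*(s^4 - 15*s^3 + 82*s^2 - 192*s + 160) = (s - 2)*(s - 1)*(s^3 - 13*s^2 + 56*s - 80) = (s - 4)*(s - 2)*(s - 1)*(s^2 - 9*s + 20) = (s - 4)^2*(s - 2)*(s - 1)*(s - 5)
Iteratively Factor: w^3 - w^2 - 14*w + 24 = (w - 3)*(w^2 + 2*w - 8) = (w - 3)*(w - 2)*(w + 4)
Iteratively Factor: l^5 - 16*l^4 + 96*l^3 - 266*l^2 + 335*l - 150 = (l - 2)*(l^4 - 14*l^3 + 68*l^2 - 130*l + 75) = (l - 5)*(l - 2)*(l^3 - 9*l^2 + 23*l - 15) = (l - 5)*(l - 2)*(l - 1)*(l^2 - 8*l + 15) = (l - 5)^2*(l - 2)*(l - 1)*(l - 3)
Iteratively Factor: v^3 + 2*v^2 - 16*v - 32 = (v - 4)*(v^2 + 6*v + 8) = (v - 4)*(v + 2)*(v + 4)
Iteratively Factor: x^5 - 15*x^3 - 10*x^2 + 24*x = (x + 2)*(x^4 - 2*x^3 - 11*x^2 + 12*x) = (x - 1)*(x + 2)*(x^3 - x^2 - 12*x) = (x - 4)*(x - 1)*(x + 2)*(x^2 + 3*x) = (x - 4)*(x - 1)*(x + 2)*(x + 3)*(x)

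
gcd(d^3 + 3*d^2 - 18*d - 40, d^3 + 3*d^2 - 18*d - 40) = d^3 + 3*d^2 - 18*d - 40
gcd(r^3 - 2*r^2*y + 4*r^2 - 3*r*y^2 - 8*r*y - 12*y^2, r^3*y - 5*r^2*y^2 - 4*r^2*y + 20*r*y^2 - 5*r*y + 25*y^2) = 1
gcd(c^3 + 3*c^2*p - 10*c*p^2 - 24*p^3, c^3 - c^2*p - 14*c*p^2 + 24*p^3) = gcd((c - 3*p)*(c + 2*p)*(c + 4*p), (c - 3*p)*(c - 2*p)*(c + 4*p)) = -c^2 - c*p + 12*p^2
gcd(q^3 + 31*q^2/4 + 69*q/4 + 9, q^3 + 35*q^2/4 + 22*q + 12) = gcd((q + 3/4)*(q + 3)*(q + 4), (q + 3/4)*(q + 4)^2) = q^2 + 19*q/4 + 3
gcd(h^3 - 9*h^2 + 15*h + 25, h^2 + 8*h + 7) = h + 1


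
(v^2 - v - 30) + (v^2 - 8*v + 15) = 2*v^2 - 9*v - 15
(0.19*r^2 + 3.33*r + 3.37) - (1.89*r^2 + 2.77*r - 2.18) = -1.7*r^2 + 0.56*r + 5.55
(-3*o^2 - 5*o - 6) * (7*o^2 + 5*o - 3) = -21*o^4 - 50*o^3 - 58*o^2 - 15*o + 18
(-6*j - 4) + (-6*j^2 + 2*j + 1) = -6*j^2 - 4*j - 3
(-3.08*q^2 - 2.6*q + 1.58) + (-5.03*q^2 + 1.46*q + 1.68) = -8.11*q^2 - 1.14*q + 3.26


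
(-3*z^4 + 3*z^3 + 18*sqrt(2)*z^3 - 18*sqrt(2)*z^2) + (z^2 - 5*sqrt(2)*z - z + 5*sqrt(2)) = -3*z^4 + 3*z^3 + 18*sqrt(2)*z^3 - 18*sqrt(2)*z^2 + z^2 - 5*sqrt(2)*z - z + 5*sqrt(2)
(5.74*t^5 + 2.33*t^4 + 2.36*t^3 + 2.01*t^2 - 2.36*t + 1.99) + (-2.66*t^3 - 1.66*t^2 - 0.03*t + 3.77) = 5.74*t^5 + 2.33*t^4 - 0.3*t^3 + 0.35*t^2 - 2.39*t + 5.76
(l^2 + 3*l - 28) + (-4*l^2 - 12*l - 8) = -3*l^2 - 9*l - 36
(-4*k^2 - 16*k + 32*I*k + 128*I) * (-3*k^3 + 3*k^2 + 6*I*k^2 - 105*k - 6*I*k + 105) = 12*k^5 + 36*k^4 - 120*I*k^4 + 180*k^3 - 360*I*k^3 + 684*k^2 - 2880*I*k^2 - 912*k - 10080*I*k + 13440*I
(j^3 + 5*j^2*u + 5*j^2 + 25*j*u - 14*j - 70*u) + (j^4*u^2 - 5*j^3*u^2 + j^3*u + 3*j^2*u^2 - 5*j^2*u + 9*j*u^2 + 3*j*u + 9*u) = j^4*u^2 - 5*j^3*u^2 + j^3*u + j^3 + 3*j^2*u^2 + 5*j^2 + 9*j*u^2 + 28*j*u - 14*j - 61*u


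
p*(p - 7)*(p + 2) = p^3 - 5*p^2 - 14*p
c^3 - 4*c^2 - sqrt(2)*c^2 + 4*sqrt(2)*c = c*(c - 4)*(c - sqrt(2))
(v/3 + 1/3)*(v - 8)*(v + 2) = v^3/3 - 5*v^2/3 - 22*v/3 - 16/3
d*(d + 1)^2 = d^3 + 2*d^2 + d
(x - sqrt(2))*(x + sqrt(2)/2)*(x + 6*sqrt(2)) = x^3 + 11*sqrt(2)*x^2/2 - 7*x - 6*sqrt(2)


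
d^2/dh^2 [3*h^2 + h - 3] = 6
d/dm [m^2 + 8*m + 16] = 2*m + 8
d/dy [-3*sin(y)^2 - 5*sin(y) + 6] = -(6*sin(y) + 5)*cos(y)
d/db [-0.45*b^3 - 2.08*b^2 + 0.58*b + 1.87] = -1.35*b^2 - 4.16*b + 0.58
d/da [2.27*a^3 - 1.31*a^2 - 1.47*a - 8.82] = 6.81*a^2 - 2.62*a - 1.47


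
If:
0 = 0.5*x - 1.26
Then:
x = 2.52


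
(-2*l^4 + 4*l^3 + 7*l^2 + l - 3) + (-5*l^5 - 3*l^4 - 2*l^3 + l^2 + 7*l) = -5*l^5 - 5*l^4 + 2*l^3 + 8*l^2 + 8*l - 3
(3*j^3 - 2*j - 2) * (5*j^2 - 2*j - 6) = 15*j^5 - 6*j^4 - 28*j^3 - 6*j^2 + 16*j + 12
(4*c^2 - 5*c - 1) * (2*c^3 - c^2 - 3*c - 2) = 8*c^5 - 14*c^4 - 9*c^3 + 8*c^2 + 13*c + 2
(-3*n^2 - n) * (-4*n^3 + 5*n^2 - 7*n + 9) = 12*n^5 - 11*n^4 + 16*n^3 - 20*n^2 - 9*n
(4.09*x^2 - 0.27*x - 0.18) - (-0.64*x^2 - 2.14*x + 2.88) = 4.73*x^2 + 1.87*x - 3.06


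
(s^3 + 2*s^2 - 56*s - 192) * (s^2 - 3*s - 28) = s^5 - s^4 - 90*s^3 - 80*s^2 + 2144*s + 5376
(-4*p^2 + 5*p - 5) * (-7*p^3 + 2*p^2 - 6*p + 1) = 28*p^5 - 43*p^4 + 69*p^3 - 44*p^2 + 35*p - 5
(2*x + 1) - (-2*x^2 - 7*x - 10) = 2*x^2 + 9*x + 11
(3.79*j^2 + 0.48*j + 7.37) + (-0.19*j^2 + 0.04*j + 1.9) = 3.6*j^2 + 0.52*j + 9.27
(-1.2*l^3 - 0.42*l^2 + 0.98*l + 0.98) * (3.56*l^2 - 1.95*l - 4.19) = -4.272*l^5 + 0.8448*l^4 + 9.3358*l^3 + 3.3376*l^2 - 6.0172*l - 4.1062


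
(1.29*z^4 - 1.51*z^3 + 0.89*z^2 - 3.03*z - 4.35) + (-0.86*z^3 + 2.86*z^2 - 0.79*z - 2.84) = 1.29*z^4 - 2.37*z^3 + 3.75*z^2 - 3.82*z - 7.19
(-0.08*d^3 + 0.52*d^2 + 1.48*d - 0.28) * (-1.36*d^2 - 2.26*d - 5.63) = 0.1088*d^5 - 0.5264*d^4 - 2.7376*d^3 - 5.8916*d^2 - 7.6996*d + 1.5764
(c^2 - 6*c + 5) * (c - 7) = c^3 - 13*c^2 + 47*c - 35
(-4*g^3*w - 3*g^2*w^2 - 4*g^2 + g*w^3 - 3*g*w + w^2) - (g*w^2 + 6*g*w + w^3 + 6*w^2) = -4*g^3*w - 3*g^2*w^2 - 4*g^2 + g*w^3 - g*w^2 - 9*g*w - w^3 - 5*w^2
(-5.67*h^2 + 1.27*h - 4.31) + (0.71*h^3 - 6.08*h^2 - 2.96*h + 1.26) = 0.71*h^3 - 11.75*h^2 - 1.69*h - 3.05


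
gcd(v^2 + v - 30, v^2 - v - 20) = v - 5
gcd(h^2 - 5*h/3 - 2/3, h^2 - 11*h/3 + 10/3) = h - 2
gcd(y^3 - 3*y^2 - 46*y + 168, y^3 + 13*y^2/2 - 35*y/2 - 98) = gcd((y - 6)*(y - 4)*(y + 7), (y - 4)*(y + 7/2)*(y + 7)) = y^2 + 3*y - 28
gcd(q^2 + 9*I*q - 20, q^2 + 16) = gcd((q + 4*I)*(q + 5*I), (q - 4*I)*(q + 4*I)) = q + 4*I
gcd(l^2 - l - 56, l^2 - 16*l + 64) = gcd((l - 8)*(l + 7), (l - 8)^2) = l - 8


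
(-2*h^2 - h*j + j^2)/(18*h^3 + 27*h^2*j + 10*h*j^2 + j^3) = (-2*h + j)/(18*h^2 + 9*h*j + j^2)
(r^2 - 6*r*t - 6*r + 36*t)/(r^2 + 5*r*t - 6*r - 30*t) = (r - 6*t)/(r + 5*t)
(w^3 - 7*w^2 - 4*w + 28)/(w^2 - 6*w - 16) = (w^2 - 9*w + 14)/(w - 8)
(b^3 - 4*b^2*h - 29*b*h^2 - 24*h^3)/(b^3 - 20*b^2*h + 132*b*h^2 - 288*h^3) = (b^2 + 4*b*h + 3*h^2)/(b^2 - 12*b*h + 36*h^2)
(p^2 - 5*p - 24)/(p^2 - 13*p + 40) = (p + 3)/(p - 5)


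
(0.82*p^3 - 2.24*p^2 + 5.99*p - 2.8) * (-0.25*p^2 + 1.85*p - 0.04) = -0.205*p^5 + 2.077*p^4 - 5.6743*p^3 + 11.8711*p^2 - 5.4196*p + 0.112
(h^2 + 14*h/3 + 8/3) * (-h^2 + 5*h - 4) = -h^4 + h^3/3 + 50*h^2/3 - 16*h/3 - 32/3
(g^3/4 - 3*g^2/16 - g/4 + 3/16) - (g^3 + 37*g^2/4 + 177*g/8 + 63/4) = -3*g^3/4 - 151*g^2/16 - 179*g/8 - 249/16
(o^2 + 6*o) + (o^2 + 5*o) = 2*o^2 + 11*o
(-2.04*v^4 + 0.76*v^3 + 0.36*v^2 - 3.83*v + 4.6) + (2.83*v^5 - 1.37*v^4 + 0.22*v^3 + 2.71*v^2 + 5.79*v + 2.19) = 2.83*v^5 - 3.41*v^4 + 0.98*v^3 + 3.07*v^2 + 1.96*v + 6.79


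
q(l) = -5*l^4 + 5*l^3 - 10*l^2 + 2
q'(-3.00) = 735.00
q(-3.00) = -628.00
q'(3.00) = -465.00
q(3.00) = -358.00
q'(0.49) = -8.55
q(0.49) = -0.10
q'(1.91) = -122.84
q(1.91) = -66.18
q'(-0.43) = 12.96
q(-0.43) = -0.42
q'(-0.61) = 22.32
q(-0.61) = -3.55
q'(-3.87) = 1461.27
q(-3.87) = -1559.11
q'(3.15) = -539.28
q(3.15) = -433.23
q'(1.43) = -56.41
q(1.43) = -24.74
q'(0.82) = -17.34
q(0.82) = -4.23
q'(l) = -20*l^3 + 15*l^2 - 20*l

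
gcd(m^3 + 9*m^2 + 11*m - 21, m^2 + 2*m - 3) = m^2 + 2*m - 3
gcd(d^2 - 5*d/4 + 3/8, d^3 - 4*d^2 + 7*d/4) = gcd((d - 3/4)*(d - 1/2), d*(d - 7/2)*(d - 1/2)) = d - 1/2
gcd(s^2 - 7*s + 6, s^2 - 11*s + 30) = s - 6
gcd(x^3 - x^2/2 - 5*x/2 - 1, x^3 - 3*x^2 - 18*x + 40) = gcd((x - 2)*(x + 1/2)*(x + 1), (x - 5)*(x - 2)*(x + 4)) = x - 2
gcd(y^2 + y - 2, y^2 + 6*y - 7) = y - 1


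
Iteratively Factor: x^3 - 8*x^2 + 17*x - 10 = (x - 2)*(x^2 - 6*x + 5) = (x - 5)*(x - 2)*(x - 1)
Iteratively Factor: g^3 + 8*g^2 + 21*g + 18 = (g + 2)*(g^2 + 6*g + 9) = (g + 2)*(g + 3)*(g + 3)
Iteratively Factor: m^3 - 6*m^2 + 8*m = (m)*(m^2 - 6*m + 8) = m*(m - 4)*(m - 2)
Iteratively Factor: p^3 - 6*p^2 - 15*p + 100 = (p + 4)*(p^2 - 10*p + 25) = (p - 5)*(p + 4)*(p - 5)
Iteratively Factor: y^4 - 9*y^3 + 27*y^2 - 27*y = (y - 3)*(y^3 - 6*y^2 + 9*y) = y*(y - 3)*(y^2 - 6*y + 9) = y*(y - 3)^2*(y - 3)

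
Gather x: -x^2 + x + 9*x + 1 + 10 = -x^2 + 10*x + 11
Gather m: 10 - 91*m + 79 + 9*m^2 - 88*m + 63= 9*m^2 - 179*m + 152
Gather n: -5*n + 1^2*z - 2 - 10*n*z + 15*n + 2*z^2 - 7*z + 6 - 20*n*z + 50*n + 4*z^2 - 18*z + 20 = n*(60 - 30*z) + 6*z^2 - 24*z + 24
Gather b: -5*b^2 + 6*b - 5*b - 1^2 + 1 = -5*b^2 + b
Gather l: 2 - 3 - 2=-3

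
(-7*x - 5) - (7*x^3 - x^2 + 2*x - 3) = -7*x^3 + x^2 - 9*x - 2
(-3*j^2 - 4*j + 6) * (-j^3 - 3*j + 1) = 3*j^5 + 4*j^4 + 3*j^3 + 9*j^2 - 22*j + 6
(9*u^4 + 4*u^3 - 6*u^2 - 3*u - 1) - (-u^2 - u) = 9*u^4 + 4*u^3 - 5*u^2 - 2*u - 1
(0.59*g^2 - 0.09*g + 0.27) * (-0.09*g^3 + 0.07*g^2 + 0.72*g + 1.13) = -0.0531*g^5 + 0.0494*g^4 + 0.3942*g^3 + 0.6208*g^2 + 0.0927*g + 0.3051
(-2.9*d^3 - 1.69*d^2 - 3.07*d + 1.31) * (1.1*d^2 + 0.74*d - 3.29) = -3.19*d^5 - 4.005*d^4 + 4.9134*d^3 + 4.7293*d^2 + 11.0697*d - 4.3099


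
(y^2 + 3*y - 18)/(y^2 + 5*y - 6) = (y - 3)/(y - 1)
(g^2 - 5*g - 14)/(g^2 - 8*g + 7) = (g + 2)/(g - 1)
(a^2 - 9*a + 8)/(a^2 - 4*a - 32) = (a - 1)/(a + 4)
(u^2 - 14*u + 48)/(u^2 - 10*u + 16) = (u - 6)/(u - 2)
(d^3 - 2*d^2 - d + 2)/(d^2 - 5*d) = (d^3 - 2*d^2 - d + 2)/(d*(d - 5))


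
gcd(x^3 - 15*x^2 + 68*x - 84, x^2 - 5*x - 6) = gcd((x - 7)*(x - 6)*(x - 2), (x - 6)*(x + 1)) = x - 6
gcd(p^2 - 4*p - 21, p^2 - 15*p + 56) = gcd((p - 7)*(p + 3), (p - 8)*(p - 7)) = p - 7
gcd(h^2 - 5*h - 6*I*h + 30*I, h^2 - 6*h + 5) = h - 5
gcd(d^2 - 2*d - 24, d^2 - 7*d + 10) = 1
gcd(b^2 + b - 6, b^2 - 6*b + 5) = 1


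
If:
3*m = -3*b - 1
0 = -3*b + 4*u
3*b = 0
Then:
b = 0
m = -1/3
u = 0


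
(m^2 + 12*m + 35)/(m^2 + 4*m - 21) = (m + 5)/(m - 3)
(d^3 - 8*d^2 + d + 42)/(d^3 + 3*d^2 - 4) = (d^2 - 10*d + 21)/(d^2 + d - 2)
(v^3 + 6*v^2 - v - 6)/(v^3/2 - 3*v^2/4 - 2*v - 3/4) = 4*(v^2 + 5*v - 6)/(2*v^2 - 5*v - 3)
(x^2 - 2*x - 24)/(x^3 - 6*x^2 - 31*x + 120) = (x^2 - 2*x - 24)/(x^3 - 6*x^2 - 31*x + 120)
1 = 1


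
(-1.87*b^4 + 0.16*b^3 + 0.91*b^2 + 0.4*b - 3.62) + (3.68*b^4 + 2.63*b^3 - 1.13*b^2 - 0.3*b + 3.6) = 1.81*b^4 + 2.79*b^3 - 0.22*b^2 + 0.1*b - 0.02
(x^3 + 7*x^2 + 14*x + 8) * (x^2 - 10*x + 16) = x^5 - 3*x^4 - 40*x^3 - 20*x^2 + 144*x + 128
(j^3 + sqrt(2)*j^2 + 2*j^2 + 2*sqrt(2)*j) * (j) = j^4 + sqrt(2)*j^3 + 2*j^3 + 2*sqrt(2)*j^2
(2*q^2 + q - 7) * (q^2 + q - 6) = 2*q^4 + 3*q^3 - 18*q^2 - 13*q + 42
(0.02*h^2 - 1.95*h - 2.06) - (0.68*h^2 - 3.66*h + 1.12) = -0.66*h^2 + 1.71*h - 3.18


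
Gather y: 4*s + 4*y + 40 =4*s + 4*y + 40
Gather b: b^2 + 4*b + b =b^2 + 5*b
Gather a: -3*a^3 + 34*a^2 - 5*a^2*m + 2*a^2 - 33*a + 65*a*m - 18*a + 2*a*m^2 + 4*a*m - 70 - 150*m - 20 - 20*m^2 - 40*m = -3*a^3 + a^2*(36 - 5*m) + a*(2*m^2 + 69*m - 51) - 20*m^2 - 190*m - 90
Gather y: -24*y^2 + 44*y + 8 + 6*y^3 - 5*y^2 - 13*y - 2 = 6*y^3 - 29*y^2 + 31*y + 6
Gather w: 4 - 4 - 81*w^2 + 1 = 1 - 81*w^2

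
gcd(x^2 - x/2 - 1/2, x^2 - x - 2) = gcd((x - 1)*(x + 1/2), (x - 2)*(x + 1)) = 1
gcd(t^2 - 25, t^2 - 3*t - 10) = t - 5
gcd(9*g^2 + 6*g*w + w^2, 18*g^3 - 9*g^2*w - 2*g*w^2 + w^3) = 3*g + w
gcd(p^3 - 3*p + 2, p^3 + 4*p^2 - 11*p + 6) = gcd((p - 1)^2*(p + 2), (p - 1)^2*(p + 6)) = p^2 - 2*p + 1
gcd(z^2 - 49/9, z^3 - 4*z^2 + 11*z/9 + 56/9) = z - 7/3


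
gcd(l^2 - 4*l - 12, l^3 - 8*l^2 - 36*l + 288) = l - 6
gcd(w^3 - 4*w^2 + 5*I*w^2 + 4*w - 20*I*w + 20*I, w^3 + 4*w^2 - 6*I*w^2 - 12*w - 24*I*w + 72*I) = w - 2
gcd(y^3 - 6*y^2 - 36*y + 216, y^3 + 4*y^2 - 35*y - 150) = y - 6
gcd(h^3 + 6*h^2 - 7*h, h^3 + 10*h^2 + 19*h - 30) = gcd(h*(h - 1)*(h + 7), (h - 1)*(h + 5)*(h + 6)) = h - 1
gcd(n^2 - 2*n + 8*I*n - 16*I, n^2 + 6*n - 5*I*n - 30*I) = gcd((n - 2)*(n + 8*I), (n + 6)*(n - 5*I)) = 1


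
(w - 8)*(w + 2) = w^2 - 6*w - 16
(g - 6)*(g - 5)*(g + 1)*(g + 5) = g^4 - 5*g^3 - 31*g^2 + 125*g + 150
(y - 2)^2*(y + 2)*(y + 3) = y^4 + y^3 - 10*y^2 - 4*y + 24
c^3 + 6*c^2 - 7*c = c*(c - 1)*(c + 7)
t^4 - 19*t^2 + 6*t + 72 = (t - 3)^2*(t + 2)*(t + 4)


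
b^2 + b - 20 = (b - 4)*(b + 5)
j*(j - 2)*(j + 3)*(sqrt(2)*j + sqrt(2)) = sqrt(2)*j^4 + 2*sqrt(2)*j^3 - 5*sqrt(2)*j^2 - 6*sqrt(2)*j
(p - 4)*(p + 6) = p^2 + 2*p - 24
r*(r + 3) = r^2 + 3*r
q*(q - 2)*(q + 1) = q^3 - q^2 - 2*q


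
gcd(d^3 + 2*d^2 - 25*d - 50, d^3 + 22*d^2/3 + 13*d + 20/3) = d + 5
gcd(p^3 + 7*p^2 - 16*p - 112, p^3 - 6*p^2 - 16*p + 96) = p^2 - 16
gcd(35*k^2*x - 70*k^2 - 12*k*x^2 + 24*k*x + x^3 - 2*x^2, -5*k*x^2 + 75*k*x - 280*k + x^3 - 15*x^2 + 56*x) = -5*k + x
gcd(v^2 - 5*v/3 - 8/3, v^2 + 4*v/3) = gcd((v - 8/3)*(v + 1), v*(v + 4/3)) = 1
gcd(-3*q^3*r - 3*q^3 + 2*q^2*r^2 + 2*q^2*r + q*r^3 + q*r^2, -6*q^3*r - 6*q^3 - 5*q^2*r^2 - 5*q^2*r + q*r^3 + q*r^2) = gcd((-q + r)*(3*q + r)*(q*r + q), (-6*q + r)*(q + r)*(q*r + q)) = q*r + q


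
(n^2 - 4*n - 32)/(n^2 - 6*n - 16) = (n + 4)/(n + 2)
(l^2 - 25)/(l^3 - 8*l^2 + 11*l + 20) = (l + 5)/(l^2 - 3*l - 4)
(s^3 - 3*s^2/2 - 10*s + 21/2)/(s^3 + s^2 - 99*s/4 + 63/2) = 2*(s^2 + 2*s - 3)/(2*s^2 + 9*s - 18)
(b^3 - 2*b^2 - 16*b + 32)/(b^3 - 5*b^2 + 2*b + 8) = (b + 4)/(b + 1)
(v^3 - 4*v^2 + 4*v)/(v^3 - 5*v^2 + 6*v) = (v - 2)/(v - 3)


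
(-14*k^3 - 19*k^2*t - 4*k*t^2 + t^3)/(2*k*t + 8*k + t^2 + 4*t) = (-7*k^2 - 6*k*t + t^2)/(t + 4)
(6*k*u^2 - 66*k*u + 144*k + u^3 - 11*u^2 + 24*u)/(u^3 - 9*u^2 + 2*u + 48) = (6*k + u)/(u + 2)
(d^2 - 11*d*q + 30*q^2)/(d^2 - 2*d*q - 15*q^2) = (d - 6*q)/(d + 3*q)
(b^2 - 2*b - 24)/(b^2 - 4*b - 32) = (b - 6)/(b - 8)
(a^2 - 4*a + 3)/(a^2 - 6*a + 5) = (a - 3)/(a - 5)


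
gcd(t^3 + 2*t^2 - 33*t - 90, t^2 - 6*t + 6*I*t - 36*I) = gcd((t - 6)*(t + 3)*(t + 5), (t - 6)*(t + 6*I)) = t - 6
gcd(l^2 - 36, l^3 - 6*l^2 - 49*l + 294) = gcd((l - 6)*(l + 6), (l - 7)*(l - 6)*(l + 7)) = l - 6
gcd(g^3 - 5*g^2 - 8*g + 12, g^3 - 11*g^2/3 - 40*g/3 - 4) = g^2 - 4*g - 12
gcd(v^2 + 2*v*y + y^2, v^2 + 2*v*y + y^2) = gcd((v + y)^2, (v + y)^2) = v^2 + 2*v*y + y^2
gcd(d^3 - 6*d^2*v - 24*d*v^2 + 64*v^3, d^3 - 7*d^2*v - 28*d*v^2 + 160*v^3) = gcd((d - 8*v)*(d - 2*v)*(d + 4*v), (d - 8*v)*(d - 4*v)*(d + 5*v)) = -d + 8*v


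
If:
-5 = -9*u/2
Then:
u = 10/9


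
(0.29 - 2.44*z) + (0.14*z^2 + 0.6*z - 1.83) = 0.14*z^2 - 1.84*z - 1.54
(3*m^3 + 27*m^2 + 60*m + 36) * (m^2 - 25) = 3*m^5 + 27*m^4 - 15*m^3 - 639*m^2 - 1500*m - 900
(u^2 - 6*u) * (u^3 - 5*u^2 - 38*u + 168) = u^5 - 11*u^4 - 8*u^3 + 396*u^2 - 1008*u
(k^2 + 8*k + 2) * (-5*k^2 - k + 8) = -5*k^4 - 41*k^3 - 10*k^2 + 62*k + 16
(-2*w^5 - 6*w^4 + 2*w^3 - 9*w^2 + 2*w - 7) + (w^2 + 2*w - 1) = -2*w^5 - 6*w^4 + 2*w^3 - 8*w^2 + 4*w - 8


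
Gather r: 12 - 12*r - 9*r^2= -9*r^2 - 12*r + 12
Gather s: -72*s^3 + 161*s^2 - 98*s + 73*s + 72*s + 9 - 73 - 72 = -72*s^3 + 161*s^2 + 47*s - 136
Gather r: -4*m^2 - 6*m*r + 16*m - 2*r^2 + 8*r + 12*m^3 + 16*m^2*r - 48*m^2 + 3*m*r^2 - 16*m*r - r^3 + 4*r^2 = 12*m^3 - 52*m^2 + 16*m - r^3 + r^2*(3*m + 2) + r*(16*m^2 - 22*m + 8)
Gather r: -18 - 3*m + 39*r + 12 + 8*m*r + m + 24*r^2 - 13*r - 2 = -2*m + 24*r^2 + r*(8*m + 26) - 8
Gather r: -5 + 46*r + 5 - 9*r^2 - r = -9*r^2 + 45*r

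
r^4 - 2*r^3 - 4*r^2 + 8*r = r*(r - 2)^2*(r + 2)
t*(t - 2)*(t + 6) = t^3 + 4*t^2 - 12*t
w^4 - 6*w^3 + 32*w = w*(w - 4)^2*(w + 2)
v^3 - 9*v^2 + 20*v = v*(v - 5)*(v - 4)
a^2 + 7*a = a*(a + 7)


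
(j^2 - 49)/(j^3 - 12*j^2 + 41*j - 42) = (j + 7)/(j^2 - 5*j + 6)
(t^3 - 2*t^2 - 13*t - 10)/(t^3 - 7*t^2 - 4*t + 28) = (t^2 - 4*t - 5)/(t^2 - 9*t + 14)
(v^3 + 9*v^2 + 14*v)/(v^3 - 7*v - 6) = v*(v + 7)/(v^2 - 2*v - 3)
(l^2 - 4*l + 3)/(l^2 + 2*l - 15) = (l - 1)/(l + 5)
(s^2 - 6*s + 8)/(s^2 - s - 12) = (s - 2)/(s + 3)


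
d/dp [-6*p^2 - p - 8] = -12*p - 1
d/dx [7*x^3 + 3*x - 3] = 21*x^2 + 3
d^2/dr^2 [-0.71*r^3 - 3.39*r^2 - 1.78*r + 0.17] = -4.26*r - 6.78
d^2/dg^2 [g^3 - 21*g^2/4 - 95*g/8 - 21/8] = 6*g - 21/2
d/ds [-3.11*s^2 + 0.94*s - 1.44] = 0.94 - 6.22*s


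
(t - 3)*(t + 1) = t^2 - 2*t - 3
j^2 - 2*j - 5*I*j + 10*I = (j - 2)*(j - 5*I)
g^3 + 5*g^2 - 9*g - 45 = (g - 3)*(g + 3)*(g + 5)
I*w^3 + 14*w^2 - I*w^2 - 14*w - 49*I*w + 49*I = (w - 7*I)^2*(I*w - I)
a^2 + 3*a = a*(a + 3)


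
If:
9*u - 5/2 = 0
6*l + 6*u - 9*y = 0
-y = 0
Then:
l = -5/18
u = 5/18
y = 0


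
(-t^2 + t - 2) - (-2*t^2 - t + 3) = t^2 + 2*t - 5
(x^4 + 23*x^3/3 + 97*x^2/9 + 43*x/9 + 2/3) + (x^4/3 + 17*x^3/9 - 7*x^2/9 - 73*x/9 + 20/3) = 4*x^4/3 + 86*x^3/9 + 10*x^2 - 10*x/3 + 22/3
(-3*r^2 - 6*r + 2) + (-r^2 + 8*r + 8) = -4*r^2 + 2*r + 10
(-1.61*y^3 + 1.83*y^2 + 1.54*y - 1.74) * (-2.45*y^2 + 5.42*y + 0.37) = 3.9445*y^5 - 13.2097*y^4 + 5.5499*y^3 + 13.2869*y^2 - 8.861*y - 0.6438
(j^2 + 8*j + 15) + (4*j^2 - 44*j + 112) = 5*j^2 - 36*j + 127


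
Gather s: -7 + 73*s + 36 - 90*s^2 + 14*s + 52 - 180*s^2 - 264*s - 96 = -270*s^2 - 177*s - 15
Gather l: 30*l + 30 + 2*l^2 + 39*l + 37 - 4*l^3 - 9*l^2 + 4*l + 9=-4*l^3 - 7*l^2 + 73*l + 76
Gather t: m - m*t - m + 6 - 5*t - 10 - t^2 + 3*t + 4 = -t^2 + t*(-m - 2)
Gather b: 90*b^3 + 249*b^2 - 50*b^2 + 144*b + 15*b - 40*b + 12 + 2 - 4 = 90*b^3 + 199*b^2 + 119*b + 10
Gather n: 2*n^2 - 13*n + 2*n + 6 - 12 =2*n^2 - 11*n - 6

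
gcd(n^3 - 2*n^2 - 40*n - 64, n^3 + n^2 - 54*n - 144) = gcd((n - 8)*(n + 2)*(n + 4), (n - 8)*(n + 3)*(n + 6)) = n - 8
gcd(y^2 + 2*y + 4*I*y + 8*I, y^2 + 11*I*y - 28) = y + 4*I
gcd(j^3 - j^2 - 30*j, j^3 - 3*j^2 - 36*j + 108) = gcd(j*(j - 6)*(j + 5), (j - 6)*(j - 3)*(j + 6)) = j - 6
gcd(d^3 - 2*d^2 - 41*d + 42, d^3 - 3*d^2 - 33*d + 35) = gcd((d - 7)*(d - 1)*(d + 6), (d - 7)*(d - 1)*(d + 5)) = d^2 - 8*d + 7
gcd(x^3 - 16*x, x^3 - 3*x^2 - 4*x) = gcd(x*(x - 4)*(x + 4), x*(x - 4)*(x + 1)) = x^2 - 4*x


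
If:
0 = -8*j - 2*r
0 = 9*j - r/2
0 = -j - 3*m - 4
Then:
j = 0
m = -4/3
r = 0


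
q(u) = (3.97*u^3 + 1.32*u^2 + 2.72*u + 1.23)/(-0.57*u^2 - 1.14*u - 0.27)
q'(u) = (1.14*u + 1.14)*(3.97*u^3 + 1.32*u^2 + 2.72*u + 1.23)/(-0.57*u^2 - 1.14*u - 0.27)^2 + (11.91*u^2 + 2.64*u + 2.72)/(-0.57*u^2 - 1.14*u - 0.27) = (-2.2629*u^4 - 9.0516*u^3 - 3.1701*u^2 + 0.6894*u + 0.6678)/(0.3249*u^4 + 1.2996*u^3 + 1.6074*u^2 + 0.6156*u + 0.0729)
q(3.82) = -19.48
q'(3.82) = -6.15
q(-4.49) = 51.75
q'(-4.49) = -3.78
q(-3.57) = 49.73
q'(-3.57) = 0.17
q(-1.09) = -17.97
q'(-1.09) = 53.61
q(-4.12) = 50.53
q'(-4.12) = -2.72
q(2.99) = -14.51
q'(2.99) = -5.82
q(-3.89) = 50.01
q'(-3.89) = -1.78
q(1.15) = -5.20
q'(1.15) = -3.75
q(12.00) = -73.77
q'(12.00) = -6.83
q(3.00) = -14.56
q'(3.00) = -5.83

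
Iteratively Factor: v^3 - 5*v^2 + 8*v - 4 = (v - 2)*(v^2 - 3*v + 2) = (v - 2)^2*(v - 1)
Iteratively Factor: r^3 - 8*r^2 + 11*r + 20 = (r + 1)*(r^2 - 9*r + 20) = (r - 5)*(r + 1)*(r - 4)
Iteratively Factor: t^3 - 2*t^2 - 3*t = (t + 1)*(t^2 - 3*t) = (t - 3)*(t + 1)*(t)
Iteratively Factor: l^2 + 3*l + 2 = (l + 1)*(l + 2)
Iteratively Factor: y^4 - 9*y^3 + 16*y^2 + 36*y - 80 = (y - 4)*(y^3 - 5*y^2 - 4*y + 20) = (y - 5)*(y - 4)*(y^2 - 4) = (y - 5)*(y - 4)*(y - 2)*(y + 2)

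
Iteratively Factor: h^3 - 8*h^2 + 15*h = (h - 3)*(h^2 - 5*h) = h*(h - 3)*(h - 5)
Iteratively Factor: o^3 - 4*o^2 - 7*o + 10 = (o + 2)*(o^2 - 6*o + 5) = (o - 5)*(o + 2)*(o - 1)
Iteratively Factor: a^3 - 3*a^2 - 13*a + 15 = (a + 3)*(a^2 - 6*a + 5) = (a - 1)*(a + 3)*(a - 5)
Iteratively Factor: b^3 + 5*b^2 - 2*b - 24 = (b - 2)*(b^2 + 7*b + 12) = (b - 2)*(b + 3)*(b + 4)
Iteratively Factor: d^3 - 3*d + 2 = (d + 2)*(d^2 - 2*d + 1) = (d - 1)*(d + 2)*(d - 1)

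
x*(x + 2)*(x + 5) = x^3 + 7*x^2 + 10*x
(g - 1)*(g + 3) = g^2 + 2*g - 3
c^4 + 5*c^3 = c^3*(c + 5)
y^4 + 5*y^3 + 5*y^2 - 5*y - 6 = (y - 1)*(y + 1)*(y + 2)*(y + 3)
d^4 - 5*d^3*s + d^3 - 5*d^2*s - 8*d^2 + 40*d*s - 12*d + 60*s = (d - 3)*(d + 2)^2*(d - 5*s)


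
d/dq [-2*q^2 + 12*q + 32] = 12 - 4*q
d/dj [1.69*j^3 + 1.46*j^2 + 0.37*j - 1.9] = 5.07*j^2 + 2.92*j + 0.37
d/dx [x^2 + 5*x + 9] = 2*x + 5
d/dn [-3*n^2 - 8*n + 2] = -6*n - 8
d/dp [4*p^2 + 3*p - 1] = 8*p + 3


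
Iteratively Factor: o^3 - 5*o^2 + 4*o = (o)*(o^2 - 5*o + 4) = o*(o - 1)*(o - 4)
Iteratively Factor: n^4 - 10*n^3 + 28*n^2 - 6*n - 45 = (n - 3)*(n^3 - 7*n^2 + 7*n + 15) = (n - 5)*(n - 3)*(n^2 - 2*n - 3) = (n - 5)*(n - 3)^2*(n + 1)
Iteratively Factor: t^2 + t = (t)*(t + 1)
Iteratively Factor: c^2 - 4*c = (c)*(c - 4)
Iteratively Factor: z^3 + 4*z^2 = (z)*(z^2 + 4*z) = z*(z + 4)*(z)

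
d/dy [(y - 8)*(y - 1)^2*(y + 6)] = 4*y^3 - 12*y^2 - 86*y + 94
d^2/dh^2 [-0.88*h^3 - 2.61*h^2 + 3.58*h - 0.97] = -5.28*h - 5.22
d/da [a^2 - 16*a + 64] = 2*a - 16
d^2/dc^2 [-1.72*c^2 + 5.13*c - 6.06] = -3.44000000000000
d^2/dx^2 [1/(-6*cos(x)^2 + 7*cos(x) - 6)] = (-144*sin(x)^4 - 23*sin(x)^2 - 399*cos(x)/2 + 63*cos(3*x)/2 + 193)/(6*sin(x)^2 + 7*cos(x) - 12)^3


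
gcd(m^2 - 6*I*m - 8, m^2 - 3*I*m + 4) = m - 4*I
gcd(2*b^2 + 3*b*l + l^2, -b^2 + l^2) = b + l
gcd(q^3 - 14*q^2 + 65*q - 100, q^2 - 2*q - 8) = q - 4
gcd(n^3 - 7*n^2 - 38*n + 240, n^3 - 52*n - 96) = n^2 - 2*n - 48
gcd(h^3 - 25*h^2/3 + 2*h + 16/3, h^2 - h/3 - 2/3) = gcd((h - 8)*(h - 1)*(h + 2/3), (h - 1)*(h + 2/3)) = h^2 - h/3 - 2/3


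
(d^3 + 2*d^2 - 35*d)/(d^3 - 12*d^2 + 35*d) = (d + 7)/(d - 7)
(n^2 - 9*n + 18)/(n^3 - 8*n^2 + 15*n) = (n - 6)/(n*(n - 5))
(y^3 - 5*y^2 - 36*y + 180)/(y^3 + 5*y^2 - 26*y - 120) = (y - 6)/(y + 4)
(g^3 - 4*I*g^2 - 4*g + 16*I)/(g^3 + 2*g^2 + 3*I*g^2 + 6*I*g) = (g^2 - 2*g*(1 + 2*I) + 8*I)/(g*(g + 3*I))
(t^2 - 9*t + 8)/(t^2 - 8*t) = (t - 1)/t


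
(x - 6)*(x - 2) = x^2 - 8*x + 12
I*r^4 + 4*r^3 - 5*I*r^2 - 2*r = r*(r - 2*I)*(r - I)*(I*r + 1)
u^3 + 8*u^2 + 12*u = u*(u + 2)*(u + 6)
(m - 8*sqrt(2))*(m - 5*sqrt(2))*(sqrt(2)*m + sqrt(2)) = sqrt(2)*m^3 - 26*m^2 + sqrt(2)*m^2 - 26*m + 80*sqrt(2)*m + 80*sqrt(2)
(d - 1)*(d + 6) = d^2 + 5*d - 6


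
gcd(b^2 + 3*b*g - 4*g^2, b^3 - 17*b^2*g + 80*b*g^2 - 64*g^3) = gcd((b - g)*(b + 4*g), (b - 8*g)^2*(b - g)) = b - g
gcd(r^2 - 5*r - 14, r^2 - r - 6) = r + 2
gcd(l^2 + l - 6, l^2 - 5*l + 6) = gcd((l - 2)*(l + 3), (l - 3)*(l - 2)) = l - 2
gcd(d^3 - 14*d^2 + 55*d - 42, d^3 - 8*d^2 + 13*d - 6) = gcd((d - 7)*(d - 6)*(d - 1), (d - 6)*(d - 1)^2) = d^2 - 7*d + 6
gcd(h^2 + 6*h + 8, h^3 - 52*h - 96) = h + 2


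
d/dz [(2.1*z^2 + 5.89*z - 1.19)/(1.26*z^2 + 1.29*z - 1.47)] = (-4.7124*z^2 - 3.1752*z - 7.1232)/(1.5876*z^4 + 3.2508*z^3 - 2.0403*z^2 - 3.7926*z + 2.1609)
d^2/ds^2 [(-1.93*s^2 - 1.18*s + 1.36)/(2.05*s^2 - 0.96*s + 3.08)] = (-17.51438*s^3 + 107.40852*s^2 + 28.64424*s - 58.26288)/(8.615125*s^6 - 12.1032*s^5 + 44.49894*s^4 - 37.253376*s^3 + 66.856944*s^2 - 27.320832*s + 29.218112)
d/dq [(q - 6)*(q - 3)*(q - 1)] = 3*q^2 - 20*q + 27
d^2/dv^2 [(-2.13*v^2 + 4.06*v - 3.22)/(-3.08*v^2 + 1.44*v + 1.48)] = (-58.135616*v^3 + 241.5336*v^2 - 196.730688*v + 69.346528)/(29.218112*v^6 - 40.981248*v^5 - 22.959552*v^4 + 36.398592*v^3 + 11.032512*v^2 - 9.462528*v - 3.241792)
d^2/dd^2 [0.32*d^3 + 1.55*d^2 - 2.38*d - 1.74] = 1.92*d + 3.1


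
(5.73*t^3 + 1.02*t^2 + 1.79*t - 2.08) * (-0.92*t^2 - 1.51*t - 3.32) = -5.2716*t^5 - 9.5907*t^4 - 22.2106*t^3 - 4.1757*t^2 - 2.802*t + 6.9056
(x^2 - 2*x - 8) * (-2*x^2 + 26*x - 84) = -2*x^4 + 30*x^3 - 120*x^2 - 40*x + 672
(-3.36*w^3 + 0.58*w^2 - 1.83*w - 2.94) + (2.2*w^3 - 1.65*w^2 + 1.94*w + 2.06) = -1.16*w^3 - 1.07*w^2 + 0.11*w - 0.88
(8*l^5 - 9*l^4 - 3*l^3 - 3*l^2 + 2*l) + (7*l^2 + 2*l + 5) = 8*l^5 - 9*l^4 - 3*l^3 + 4*l^2 + 4*l + 5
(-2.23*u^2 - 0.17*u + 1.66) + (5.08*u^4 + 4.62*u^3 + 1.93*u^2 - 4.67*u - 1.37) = 5.08*u^4 + 4.62*u^3 - 0.3*u^2 - 4.84*u + 0.29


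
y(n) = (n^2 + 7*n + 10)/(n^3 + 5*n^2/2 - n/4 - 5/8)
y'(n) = (2*n + 7)/(n^3 + 5*n^2/2 - n/4 - 5/8) + (-3*n^2 - 5*n + 1/4)*(n^2 + 7*n + 10)/(n^3 + 5*n^2/2 - n/4 - 5/8)^2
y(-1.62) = 0.61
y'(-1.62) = 1.94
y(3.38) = 0.69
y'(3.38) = -0.32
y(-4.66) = 0.02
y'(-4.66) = 0.07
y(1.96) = 1.72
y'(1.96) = -1.58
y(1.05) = 6.10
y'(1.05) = -13.73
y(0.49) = -461.81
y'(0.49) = -45829.87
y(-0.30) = -22.70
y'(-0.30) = 77.26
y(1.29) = 3.86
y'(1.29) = -6.28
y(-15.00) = -0.05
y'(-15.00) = 0.00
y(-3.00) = 0.46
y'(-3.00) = 1.00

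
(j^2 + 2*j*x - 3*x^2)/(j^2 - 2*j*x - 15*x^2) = (-j + x)/(-j + 5*x)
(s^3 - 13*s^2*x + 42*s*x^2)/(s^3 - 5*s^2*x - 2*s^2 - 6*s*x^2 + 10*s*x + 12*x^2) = s*(s - 7*x)/(s^2 + s*x - 2*s - 2*x)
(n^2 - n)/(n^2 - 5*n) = (n - 1)/(n - 5)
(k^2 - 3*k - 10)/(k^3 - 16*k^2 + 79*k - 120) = (k + 2)/(k^2 - 11*k + 24)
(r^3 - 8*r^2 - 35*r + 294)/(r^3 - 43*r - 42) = (r - 7)/(r + 1)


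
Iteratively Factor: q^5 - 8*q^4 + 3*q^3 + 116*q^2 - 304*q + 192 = (q + 4)*(q^4 - 12*q^3 + 51*q^2 - 88*q + 48) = (q - 4)*(q + 4)*(q^3 - 8*q^2 + 19*q - 12) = (q - 4)*(q - 3)*(q + 4)*(q^2 - 5*q + 4) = (q - 4)^2*(q - 3)*(q + 4)*(q - 1)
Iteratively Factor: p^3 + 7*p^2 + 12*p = (p + 4)*(p^2 + 3*p) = p*(p + 4)*(p + 3)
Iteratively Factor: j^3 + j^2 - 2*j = (j + 2)*(j^2 - j) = (j - 1)*(j + 2)*(j)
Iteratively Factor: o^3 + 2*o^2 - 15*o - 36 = (o + 3)*(o^2 - o - 12) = (o - 4)*(o + 3)*(o + 3)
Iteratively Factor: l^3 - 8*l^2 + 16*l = (l - 4)*(l^2 - 4*l) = (l - 4)^2*(l)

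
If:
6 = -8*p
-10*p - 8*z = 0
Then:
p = -3/4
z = 15/16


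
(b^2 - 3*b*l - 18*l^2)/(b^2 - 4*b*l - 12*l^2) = (b + 3*l)/(b + 2*l)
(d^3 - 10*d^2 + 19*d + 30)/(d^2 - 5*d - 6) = d - 5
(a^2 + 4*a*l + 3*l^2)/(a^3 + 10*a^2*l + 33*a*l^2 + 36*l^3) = (a + l)/(a^2 + 7*a*l + 12*l^2)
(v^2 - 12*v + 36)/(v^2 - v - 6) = (-v^2 + 12*v - 36)/(-v^2 + v + 6)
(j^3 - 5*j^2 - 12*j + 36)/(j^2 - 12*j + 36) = (j^2 + j - 6)/(j - 6)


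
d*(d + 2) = d^2 + 2*d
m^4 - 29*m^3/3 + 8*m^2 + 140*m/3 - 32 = (m - 8)*(m - 3)*(m - 2/3)*(m + 2)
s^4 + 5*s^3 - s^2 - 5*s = s*(s - 1)*(s + 1)*(s + 5)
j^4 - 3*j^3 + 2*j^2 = j^2*(j - 2)*(j - 1)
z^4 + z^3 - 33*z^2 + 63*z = z*(z - 3)^2*(z + 7)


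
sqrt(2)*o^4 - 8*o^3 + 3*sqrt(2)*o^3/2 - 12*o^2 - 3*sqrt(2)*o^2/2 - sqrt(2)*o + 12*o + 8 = (o - 1)*(o + 2)*(o - 4*sqrt(2))*(sqrt(2)*o + sqrt(2)/2)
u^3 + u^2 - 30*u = u*(u - 5)*(u + 6)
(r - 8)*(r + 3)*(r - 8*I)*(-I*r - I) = -I*r^4 - 8*r^3 + 4*I*r^3 + 32*r^2 + 29*I*r^2 + 232*r + 24*I*r + 192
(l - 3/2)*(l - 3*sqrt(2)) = l^2 - 3*sqrt(2)*l - 3*l/2 + 9*sqrt(2)/2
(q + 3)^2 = q^2 + 6*q + 9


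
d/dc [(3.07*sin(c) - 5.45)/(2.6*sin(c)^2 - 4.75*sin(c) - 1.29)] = (-7.982*sin(c)^2 + 28.34*sin(c) - 29.8478)*cos(c)/(6.76*sin(c)^4 - 24.7*sin(c)^3 + 15.8545*sin(c)^2 + 12.255*sin(c) + 1.6641)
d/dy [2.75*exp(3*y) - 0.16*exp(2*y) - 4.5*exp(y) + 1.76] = (8.25*exp(2*y) - 0.32*exp(y) - 4.5)*exp(y)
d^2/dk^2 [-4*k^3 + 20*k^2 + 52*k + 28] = 40 - 24*k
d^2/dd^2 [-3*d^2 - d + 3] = -6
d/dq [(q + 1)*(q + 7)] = 2*q + 8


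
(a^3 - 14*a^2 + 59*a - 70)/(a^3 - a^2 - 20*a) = (a^2 - 9*a + 14)/(a*(a + 4))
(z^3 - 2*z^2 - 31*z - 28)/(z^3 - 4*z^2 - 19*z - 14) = (z + 4)/(z + 2)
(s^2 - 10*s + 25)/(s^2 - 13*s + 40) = (s - 5)/(s - 8)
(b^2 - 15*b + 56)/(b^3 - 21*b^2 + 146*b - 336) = 1/(b - 6)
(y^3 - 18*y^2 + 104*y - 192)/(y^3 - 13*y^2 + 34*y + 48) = (y - 4)/(y + 1)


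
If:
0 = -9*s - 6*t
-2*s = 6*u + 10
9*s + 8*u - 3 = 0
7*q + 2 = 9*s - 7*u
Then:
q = 739/133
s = 49/19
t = -147/38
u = -48/19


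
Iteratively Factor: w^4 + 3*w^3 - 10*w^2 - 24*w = (w + 4)*(w^3 - w^2 - 6*w) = (w - 3)*(w + 4)*(w^2 + 2*w) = (w - 3)*(w + 2)*(w + 4)*(w)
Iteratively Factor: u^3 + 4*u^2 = (u)*(u^2 + 4*u) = u*(u + 4)*(u)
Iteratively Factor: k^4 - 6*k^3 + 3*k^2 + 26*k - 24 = (k - 1)*(k^3 - 5*k^2 - 2*k + 24) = (k - 4)*(k - 1)*(k^2 - k - 6) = (k - 4)*(k - 3)*(k - 1)*(k + 2)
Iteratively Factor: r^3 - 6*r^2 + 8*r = (r)*(r^2 - 6*r + 8) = r*(r - 2)*(r - 4)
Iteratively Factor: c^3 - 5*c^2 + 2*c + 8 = (c - 4)*(c^2 - c - 2) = (c - 4)*(c - 2)*(c + 1)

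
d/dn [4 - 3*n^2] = -6*n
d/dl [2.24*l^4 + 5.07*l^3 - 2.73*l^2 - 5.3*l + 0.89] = 8.96*l^3 + 15.21*l^2 - 5.46*l - 5.3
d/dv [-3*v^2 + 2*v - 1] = 2 - 6*v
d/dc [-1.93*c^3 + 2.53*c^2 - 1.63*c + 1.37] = -5.79*c^2 + 5.06*c - 1.63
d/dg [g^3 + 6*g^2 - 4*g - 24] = 3*g^2 + 12*g - 4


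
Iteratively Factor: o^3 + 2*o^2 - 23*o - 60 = (o - 5)*(o^2 + 7*o + 12) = (o - 5)*(o + 3)*(o + 4)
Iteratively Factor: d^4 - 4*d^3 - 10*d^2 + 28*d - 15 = (d - 5)*(d^3 + d^2 - 5*d + 3) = (d - 5)*(d - 1)*(d^2 + 2*d - 3) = (d - 5)*(d - 1)*(d + 3)*(d - 1)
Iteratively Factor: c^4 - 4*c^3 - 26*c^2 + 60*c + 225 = (c - 5)*(c^3 + c^2 - 21*c - 45) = (c - 5)*(c + 3)*(c^2 - 2*c - 15) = (c - 5)*(c + 3)^2*(c - 5)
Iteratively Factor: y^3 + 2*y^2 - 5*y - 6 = (y - 2)*(y^2 + 4*y + 3) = (y - 2)*(y + 3)*(y + 1)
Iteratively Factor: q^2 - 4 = (q - 2)*(q + 2)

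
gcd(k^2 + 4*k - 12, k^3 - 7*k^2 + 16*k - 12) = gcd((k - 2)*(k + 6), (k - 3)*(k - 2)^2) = k - 2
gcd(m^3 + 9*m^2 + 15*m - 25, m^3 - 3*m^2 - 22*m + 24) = m - 1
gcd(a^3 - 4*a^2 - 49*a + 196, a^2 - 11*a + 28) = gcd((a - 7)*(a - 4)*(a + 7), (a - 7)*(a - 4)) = a^2 - 11*a + 28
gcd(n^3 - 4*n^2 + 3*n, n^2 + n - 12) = n - 3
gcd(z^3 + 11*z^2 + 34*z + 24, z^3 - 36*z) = z + 6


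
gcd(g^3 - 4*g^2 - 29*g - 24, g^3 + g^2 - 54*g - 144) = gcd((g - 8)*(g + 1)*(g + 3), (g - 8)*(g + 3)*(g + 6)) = g^2 - 5*g - 24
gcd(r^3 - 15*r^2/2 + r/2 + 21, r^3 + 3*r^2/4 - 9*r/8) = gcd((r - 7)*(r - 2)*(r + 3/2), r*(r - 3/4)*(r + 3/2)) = r + 3/2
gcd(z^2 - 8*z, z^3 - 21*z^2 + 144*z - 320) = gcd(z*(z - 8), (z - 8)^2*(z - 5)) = z - 8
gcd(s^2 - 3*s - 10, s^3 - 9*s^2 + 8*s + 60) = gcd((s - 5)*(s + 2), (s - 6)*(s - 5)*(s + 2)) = s^2 - 3*s - 10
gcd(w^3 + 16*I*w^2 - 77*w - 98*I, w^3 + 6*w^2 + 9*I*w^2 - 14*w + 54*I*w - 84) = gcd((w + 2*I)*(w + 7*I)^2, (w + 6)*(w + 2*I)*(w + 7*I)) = w^2 + 9*I*w - 14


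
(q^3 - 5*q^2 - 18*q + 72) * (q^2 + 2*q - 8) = q^5 - 3*q^4 - 36*q^3 + 76*q^2 + 288*q - 576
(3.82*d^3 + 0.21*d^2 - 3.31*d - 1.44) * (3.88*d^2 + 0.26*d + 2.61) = 14.8216*d^5 + 1.808*d^4 - 2.818*d^3 - 5.8997*d^2 - 9.0135*d - 3.7584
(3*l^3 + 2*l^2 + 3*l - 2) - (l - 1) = 3*l^3 + 2*l^2 + 2*l - 1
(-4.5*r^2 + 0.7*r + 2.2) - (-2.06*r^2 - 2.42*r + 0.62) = -2.44*r^2 + 3.12*r + 1.58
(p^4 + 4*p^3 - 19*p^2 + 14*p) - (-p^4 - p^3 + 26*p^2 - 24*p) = 2*p^4 + 5*p^3 - 45*p^2 + 38*p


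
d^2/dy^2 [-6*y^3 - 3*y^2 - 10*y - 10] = -36*y - 6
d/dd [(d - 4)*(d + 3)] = 2*d - 1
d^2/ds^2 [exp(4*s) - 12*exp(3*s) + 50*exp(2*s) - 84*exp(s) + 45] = (16*exp(3*s) - 108*exp(2*s) + 200*exp(s) - 84)*exp(s)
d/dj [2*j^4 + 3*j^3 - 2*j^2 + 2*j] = 8*j^3 + 9*j^2 - 4*j + 2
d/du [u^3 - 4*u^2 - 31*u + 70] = 3*u^2 - 8*u - 31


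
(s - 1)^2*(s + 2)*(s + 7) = s^4 + 7*s^3 - 3*s^2 - 19*s + 14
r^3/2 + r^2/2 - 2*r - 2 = (r/2 + 1)*(r - 2)*(r + 1)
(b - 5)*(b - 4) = b^2 - 9*b + 20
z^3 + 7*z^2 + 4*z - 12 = (z - 1)*(z + 2)*(z + 6)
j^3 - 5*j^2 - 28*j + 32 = (j - 8)*(j - 1)*(j + 4)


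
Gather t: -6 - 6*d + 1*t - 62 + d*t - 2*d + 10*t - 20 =-8*d + t*(d + 11) - 88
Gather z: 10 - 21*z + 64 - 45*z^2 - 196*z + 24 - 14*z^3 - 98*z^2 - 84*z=-14*z^3 - 143*z^2 - 301*z + 98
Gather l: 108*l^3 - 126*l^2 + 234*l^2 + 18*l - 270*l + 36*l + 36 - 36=108*l^3 + 108*l^2 - 216*l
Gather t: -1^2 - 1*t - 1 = -t - 2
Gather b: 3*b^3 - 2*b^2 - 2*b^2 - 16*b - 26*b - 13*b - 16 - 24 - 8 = 3*b^3 - 4*b^2 - 55*b - 48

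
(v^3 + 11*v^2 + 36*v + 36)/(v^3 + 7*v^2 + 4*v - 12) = (v + 3)/(v - 1)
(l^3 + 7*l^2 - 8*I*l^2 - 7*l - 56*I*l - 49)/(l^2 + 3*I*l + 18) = (l^3 + l^2*(7 - 8*I) + l*(-7 - 56*I) - 49)/(l^2 + 3*I*l + 18)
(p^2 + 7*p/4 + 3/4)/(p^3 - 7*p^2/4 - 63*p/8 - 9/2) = 2*(p + 1)/(2*p^2 - 5*p - 12)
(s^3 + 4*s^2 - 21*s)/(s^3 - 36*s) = (s^2 + 4*s - 21)/(s^2 - 36)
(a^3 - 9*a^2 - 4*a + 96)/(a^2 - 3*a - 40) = (a^2 - a - 12)/(a + 5)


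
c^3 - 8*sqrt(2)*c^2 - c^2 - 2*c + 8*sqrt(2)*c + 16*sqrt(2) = (c - 2)*(c + 1)*(c - 8*sqrt(2))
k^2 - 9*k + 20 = (k - 5)*(k - 4)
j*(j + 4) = j^2 + 4*j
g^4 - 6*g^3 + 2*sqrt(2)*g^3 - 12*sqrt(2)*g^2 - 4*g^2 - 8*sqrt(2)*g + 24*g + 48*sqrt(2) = (g - 6)*(g - 2)*(g + 2)*(g + 2*sqrt(2))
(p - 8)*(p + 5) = p^2 - 3*p - 40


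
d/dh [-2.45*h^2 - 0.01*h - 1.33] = -4.9*h - 0.01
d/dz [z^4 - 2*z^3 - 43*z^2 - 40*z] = 4*z^3 - 6*z^2 - 86*z - 40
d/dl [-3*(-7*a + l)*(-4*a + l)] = 33*a - 6*l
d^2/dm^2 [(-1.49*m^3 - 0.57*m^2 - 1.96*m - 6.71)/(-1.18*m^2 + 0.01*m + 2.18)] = (8.88178419700125e-16*m^4 + 13.13771*m^3 + 65.050524*m^2 + 72.262812*m + 39.85523)/(1.643032*m^6 - 0.041772*m^5 - 9.105942*m^4 + 0.154343*m^3 + 16.822842*m^2 - 0.142572*m - 10.360232)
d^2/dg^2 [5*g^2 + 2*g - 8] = 10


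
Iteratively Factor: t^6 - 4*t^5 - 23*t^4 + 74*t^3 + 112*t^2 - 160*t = (t - 5)*(t^5 + t^4 - 18*t^3 - 16*t^2 + 32*t) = (t - 5)*(t - 1)*(t^4 + 2*t^3 - 16*t^2 - 32*t) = t*(t - 5)*(t - 1)*(t^3 + 2*t^2 - 16*t - 32) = t*(t - 5)*(t - 4)*(t - 1)*(t^2 + 6*t + 8) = t*(t - 5)*(t - 4)*(t - 1)*(t + 2)*(t + 4)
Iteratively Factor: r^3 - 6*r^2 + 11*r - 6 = (r - 1)*(r^2 - 5*r + 6) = (r - 2)*(r - 1)*(r - 3)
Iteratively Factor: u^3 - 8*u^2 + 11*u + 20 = (u - 5)*(u^2 - 3*u - 4) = (u - 5)*(u - 4)*(u + 1)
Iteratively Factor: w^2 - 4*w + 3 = (w - 1)*(w - 3)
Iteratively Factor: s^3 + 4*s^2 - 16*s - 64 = (s - 4)*(s^2 + 8*s + 16) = (s - 4)*(s + 4)*(s + 4)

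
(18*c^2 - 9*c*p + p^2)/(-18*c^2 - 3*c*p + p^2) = (-3*c + p)/(3*c + p)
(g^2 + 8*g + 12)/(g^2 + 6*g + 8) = (g + 6)/(g + 4)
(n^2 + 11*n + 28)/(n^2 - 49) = (n + 4)/(n - 7)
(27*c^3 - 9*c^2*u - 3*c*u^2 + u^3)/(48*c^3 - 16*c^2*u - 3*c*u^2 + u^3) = (-9*c^2 + u^2)/(-16*c^2 + u^2)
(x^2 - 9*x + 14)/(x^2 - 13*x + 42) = (x - 2)/(x - 6)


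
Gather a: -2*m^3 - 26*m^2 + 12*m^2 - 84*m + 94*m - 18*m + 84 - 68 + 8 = -2*m^3 - 14*m^2 - 8*m + 24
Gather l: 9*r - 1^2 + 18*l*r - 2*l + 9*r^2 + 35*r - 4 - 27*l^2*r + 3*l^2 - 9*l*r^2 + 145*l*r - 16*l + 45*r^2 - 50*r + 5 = l^2*(3 - 27*r) + l*(-9*r^2 + 163*r - 18) + 54*r^2 - 6*r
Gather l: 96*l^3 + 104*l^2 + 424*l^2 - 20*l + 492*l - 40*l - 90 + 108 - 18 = 96*l^3 + 528*l^2 + 432*l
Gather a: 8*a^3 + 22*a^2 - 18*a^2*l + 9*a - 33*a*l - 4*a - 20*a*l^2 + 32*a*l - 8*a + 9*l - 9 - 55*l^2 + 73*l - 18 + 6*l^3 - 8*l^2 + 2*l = 8*a^3 + a^2*(22 - 18*l) + a*(-20*l^2 - l - 3) + 6*l^3 - 63*l^2 + 84*l - 27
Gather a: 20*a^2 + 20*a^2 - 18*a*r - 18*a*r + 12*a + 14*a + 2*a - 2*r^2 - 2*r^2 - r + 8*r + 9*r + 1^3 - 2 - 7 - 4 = 40*a^2 + a*(28 - 36*r) - 4*r^2 + 16*r - 12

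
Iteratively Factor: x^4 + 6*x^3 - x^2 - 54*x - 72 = (x + 2)*(x^3 + 4*x^2 - 9*x - 36) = (x + 2)*(x + 4)*(x^2 - 9) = (x - 3)*(x + 2)*(x + 4)*(x + 3)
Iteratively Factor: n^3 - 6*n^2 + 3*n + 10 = (n - 5)*(n^2 - n - 2) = (n - 5)*(n - 2)*(n + 1)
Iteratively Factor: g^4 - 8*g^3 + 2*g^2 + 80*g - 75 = (g - 5)*(g^3 - 3*g^2 - 13*g + 15) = (g - 5)*(g + 3)*(g^2 - 6*g + 5) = (g - 5)^2*(g + 3)*(g - 1)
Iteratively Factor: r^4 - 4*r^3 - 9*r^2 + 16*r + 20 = (r + 1)*(r^3 - 5*r^2 - 4*r + 20) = (r + 1)*(r + 2)*(r^2 - 7*r + 10) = (r - 5)*(r + 1)*(r + 2)*(r - 2)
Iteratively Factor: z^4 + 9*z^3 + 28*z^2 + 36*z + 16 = (z + 4)*(z^3 + 5*z^2 + 8*z + 4) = (z + 2)*(z + 4)*(z^2 + 3*z + 2) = (z + 2)^2*(z + 4)*(z + 1)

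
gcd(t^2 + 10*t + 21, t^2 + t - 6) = t + 3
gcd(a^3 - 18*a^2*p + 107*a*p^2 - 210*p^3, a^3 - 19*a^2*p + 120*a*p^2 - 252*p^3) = a^2 - 13*a*p + 42*p^2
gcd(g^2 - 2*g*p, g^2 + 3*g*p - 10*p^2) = -g + 2*p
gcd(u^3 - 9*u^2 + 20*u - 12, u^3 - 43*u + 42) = u^2 - 7*u + 6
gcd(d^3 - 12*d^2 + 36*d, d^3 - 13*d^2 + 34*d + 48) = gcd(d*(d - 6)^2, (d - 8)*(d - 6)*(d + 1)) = d - 6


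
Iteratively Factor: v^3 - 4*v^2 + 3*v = (v - 1)*(v^2 - 3*v) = (v - 3)*(v - 1)*(v)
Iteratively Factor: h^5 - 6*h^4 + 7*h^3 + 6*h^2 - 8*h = (h + 1)*(h^4 - 7*h^3 + 14*h^2 - 8*h) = (h - 1)*(h + 1)*(h^3 - 6*h^2 + 8*h) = h*(h - 1)*(h + 1)*(h^2 - 6*h + 8) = h*(h - 2)*(h - 1)*(h + 1)*(h - 4)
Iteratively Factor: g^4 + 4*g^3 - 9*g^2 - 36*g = (g - 3)*(g^3 + 7*g^2 + 12*g) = g*(g - 3)*(g^2 + 7*g + 12) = g*(g - 3)*(g + 4)*(g + 3)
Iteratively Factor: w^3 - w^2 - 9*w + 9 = (w - 1)*(w^2 - 9) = (w - 1)*(w + 3)*(w - 3)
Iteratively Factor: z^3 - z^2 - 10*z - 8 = (z - 4)*(z^2 + 3*z + 2) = (z - 4)*(z + 2)*(z + 1)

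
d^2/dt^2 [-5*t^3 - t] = -30*t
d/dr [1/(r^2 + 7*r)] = (-2*r - 7)/(r^2*(r + 7)^2)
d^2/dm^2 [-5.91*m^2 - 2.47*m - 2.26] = -11.8200000000000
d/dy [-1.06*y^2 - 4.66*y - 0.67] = -2.12*y - 4.66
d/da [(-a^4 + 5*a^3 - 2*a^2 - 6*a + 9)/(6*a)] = -a^2/2 + 5*a/3 - 1/3 - 3/(2*a^2)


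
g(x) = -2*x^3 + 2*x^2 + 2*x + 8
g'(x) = -6*x^2 + 4*x + 2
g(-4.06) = 166.69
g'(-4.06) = -113.14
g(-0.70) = 8.27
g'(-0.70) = -3.74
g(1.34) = 9.46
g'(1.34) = -3.41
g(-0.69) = 8.23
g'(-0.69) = -3.62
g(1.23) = 9.76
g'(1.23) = -2.16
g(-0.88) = 9.15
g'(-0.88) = -6.17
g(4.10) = -88.02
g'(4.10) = -82.46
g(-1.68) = 19.77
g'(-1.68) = -21.65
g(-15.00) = 7178.00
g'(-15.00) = -1408.00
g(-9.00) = 1610.00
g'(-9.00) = -520.00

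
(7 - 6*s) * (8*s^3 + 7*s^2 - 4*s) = -48*s^4 + 14*s^3 + 73*s^2 - 28*s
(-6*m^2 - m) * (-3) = 18*m^2 + 3*m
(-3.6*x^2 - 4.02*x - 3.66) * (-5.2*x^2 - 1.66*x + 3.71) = 18.72*x^4 + 26.88*x^3 + 12.3492*x^2 - 8.8386*x - 13.5786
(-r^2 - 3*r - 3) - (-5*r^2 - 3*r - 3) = 4*r^2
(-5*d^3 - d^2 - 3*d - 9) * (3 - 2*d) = 10*d^4 - 13*d^3 + 3*d^2 + 9*d - 27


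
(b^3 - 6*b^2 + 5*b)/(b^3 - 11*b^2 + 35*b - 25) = b/(b - 5)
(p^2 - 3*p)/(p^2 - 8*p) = (p - 3)/(p - 8)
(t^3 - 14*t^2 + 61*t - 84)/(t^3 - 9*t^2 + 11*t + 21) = (t - 4)/(t + 1)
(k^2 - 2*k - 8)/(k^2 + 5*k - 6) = (k^2 - 2*k - 8)/(k^2 + 5*k - 6)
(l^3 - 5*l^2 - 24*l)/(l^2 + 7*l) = (l^2 - 5*l - 24)/(l + 7)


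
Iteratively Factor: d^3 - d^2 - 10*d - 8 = (d - 4)*(d^2 + 3*d + 2) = (d - 4)*(d + 1)*(d + 2)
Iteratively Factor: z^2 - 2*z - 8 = (z + 2)*(z - 4)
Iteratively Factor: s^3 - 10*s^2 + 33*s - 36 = (s - 3)*(s^2 - 7*s + 12) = (s - 4)*(s - 3)*(s - 3)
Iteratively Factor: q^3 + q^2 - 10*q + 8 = (q - 2)*(q^2 + 3*q - 4) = (q - 2)*(q + 4)*(q - 1)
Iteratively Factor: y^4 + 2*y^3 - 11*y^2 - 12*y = (y)*(y^3 + 2*y^2 - 11*y - 12) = y*(y - 3)*(y^2 + 5*y + 4) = y*(y - 3)*(y + 1)*(y + 4)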